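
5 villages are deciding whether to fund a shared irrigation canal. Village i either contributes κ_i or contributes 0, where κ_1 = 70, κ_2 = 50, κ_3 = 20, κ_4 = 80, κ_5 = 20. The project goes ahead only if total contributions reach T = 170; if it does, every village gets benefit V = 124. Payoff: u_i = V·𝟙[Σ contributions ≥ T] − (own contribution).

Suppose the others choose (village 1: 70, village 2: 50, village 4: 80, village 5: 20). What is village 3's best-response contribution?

Others' total = 220 ≥ 170; contributing adds cost 20 for no extra benefit.
Best response: 0.

0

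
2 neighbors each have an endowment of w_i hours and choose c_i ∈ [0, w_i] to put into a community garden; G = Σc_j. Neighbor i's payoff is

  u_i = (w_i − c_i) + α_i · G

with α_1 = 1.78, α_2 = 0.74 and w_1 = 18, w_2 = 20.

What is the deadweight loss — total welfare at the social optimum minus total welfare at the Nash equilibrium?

30.4

∂u_i/∂c_i = α_i − 1, so neighbor i contributes w_i if α_i > 1, else 0.
α_i > 1 for i ∈ {1}; NE contributions (18, 0), G = 18.
W^NE = Σw_i − G^NE + (Σα_i)·G^NE = 38 + 1.52·18 = 65.36.
Planner: ∂(Σu_j)/∂c_i = Σα_j − 1 = 1.52 > 0, so everyone contributes w_i; G^SO = 38, W^SO = 38 + 1.52·38 = 95.76.
Deadweight loss = 30.4.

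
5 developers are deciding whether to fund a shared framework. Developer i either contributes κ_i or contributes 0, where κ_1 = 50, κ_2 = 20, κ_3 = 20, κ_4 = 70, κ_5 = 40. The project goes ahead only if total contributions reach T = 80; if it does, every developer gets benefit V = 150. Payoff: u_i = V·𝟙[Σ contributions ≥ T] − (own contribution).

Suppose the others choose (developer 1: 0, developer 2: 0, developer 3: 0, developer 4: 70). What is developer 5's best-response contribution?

Others' total = 70. Contributing 40 brings total to 110 ≥ 80: gain V − κ_5 = 110.
Best response: 40.

40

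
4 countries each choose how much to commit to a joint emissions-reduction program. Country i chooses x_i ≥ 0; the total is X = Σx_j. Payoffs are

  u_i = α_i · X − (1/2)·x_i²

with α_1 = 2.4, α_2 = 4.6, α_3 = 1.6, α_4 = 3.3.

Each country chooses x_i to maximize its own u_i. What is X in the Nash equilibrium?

Country i's FOC: ∂u_i/∂x_i = α_i − x_i = 0, so x_i* = α_i.
NE contributions = (2.4, 4.6, 1.6, 3.3); X = 11.9.

11.9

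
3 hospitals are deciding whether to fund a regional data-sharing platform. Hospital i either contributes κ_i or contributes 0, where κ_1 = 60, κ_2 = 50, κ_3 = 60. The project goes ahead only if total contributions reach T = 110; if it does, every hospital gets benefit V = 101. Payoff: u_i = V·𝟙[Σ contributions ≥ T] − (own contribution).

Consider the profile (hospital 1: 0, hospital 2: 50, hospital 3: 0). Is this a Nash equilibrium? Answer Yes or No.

No

Total = 50 < 110: not provided.
Hospital 1 (pledges 0, payoff 0): pledging 60 → total 110, payoff 41. Profitable deviation.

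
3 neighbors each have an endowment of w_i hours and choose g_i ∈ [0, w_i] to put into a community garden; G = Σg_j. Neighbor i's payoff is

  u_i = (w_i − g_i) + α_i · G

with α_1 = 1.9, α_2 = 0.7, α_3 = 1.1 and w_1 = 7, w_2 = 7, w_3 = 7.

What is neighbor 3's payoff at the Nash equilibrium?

15.4

∂u_i/∂g_i = α_i − 1, so neighbor i contributes w_i if α_i > 1, else 0.
α_i > 1 for i ∈ {1, 3}; NE contributions (7, 0, 7), G = 14.
u_3 = (7 − 7) + 1.1·14 = 15.4.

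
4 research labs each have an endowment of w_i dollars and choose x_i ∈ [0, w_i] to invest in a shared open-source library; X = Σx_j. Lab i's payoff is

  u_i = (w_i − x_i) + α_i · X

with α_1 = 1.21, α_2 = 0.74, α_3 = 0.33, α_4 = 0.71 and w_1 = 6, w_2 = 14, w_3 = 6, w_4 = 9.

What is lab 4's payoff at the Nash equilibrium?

∂u_i/∂x_i = α_i − 1, so lab i contributes w_i if α_i > 1, else 0.
α_i > 1 for i ∈ {1}; NE contributions (6, 0, 0, 0), X = 6.
u_4 = (9 − 0) + 0.71·6 = 13.26.

13.26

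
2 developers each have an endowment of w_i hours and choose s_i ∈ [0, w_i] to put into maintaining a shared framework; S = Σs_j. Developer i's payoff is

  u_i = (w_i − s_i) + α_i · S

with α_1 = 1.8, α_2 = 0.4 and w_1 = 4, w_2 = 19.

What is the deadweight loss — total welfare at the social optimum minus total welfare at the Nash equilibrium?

22.8

∂u_i/∂s_i = α_i − 1, so developer i contributes w_i if α_i > 1, else 0.
α_i > 1 for i ∈ {1}; NE contributions (4, 0), S = 4.
W^NE = Σw_i − S^NE + (Σα_i)·S^NE = 23 + 1.2·4 = 27.8.
Planner: ∂(Σu_j)/∂s_i = Σα_j − 1 = 1.2 > 0, so everyone contributes w_i; S^SO = 23, W^SO = 23 + 1.2·23 = 50.6.
Deadweight loss = 22.8.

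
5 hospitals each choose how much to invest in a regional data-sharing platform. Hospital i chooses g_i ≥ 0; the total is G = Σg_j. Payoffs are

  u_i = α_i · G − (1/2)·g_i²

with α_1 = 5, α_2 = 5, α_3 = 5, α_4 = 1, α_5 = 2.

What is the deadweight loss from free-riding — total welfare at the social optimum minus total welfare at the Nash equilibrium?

Hospital i's FOC: ∂u_i/∂g_i = α_i − g_i = 0, so g_i* = α_i.
NE contributions = (5, 5, 5, 1, 2); G = 18.
W^NE = (Σα)·G − ½Σα_i² = 18² − ½·80 = 284.
Planner sets g_i = Σα_j = 18 for every i, so G^SO = 5·18 = 90.
W^SO = (Σα)·G^SO − ½·5·(Σα)² = (5/2)·18² = 810.
Deadweight loss = W^SO − W^NE = 526.

526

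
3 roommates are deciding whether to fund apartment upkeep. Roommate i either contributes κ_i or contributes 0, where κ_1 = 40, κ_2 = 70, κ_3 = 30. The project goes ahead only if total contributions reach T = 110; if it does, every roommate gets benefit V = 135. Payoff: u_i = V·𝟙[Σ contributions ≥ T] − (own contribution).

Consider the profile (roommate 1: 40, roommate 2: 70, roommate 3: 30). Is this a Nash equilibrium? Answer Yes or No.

No

Total = 140 ≥ 110: provided.
Roommate 1 (pledges 40, payoff 95): dropping to 0 → total 100, payoff 0. No gain.
Roommate 2 (pledges 70, payoff 65): dropping to 0 → total 70, payoff 0. No gain.
Roommate 3 (pledges 30, payoff 105): dropping to 0 → total 110, payoff 135. Profitable deviation.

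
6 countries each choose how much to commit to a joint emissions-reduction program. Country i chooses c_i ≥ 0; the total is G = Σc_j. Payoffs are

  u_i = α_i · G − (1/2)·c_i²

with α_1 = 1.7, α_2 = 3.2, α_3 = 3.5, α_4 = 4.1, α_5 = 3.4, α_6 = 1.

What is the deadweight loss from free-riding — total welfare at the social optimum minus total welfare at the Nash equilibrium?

598.595

Country i's FOC: ∂u_i/∂c_i = α_i − c_i = 0, so c_i* = α_i.
NE contributions = (1.7, 3.2, 3.5, 4.1, 3.4, 1); G = 16.9.
W^NE = (Σα)·G − ½Σα_i² = 16.9² − ½·54.75 = 258.235.
Planner sets c_i = Σα_j = 16.9 for every i, so G^SO = 6·16.9 = 101.4.
W^SO = (Σα)·G^SO − ½·6·(Σα)² = (6/2)·16.9² = 856.83.
Deadweight loss = W^SO − W^NE = 598.595.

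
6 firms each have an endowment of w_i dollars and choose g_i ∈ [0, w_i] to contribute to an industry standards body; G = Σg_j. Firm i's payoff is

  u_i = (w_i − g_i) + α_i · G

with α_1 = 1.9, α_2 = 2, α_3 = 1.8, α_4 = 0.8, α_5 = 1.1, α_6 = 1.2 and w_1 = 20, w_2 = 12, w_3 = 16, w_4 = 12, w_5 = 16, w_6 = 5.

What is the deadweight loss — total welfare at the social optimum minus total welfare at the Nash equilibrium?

∂u_i/∂g_i = α_i − 1, so firm i contributes w_i if α_i > 1, else 0.
α_i > 1 for i ∈ {1, 2, 3, 5, 6}; NE contributions (20, 12, 16, 0, 16, 5), G = 69.
W^NE = Σw_i − G^NE + (Σα_i)·G^NE = 81 + 7.8·69 = 619.2.
Planner: ∂(Σu_j)/∂g_i = Σα_j − 1 = 7.8 > 0, so everyone contributes w_i; G^SO = 81, W^SO = 81 + 7.8·81 = 712.8.
Deadweight loss = 93.6.

93.6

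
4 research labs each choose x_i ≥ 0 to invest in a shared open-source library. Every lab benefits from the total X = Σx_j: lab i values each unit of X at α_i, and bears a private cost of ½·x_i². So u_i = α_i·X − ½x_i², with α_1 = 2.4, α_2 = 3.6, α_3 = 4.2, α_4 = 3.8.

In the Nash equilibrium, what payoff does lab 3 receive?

Lab i's FOC: ∂u_i/∂x_i = α_i − x_i = 0, so x_i* = α_i.
NE contributions = (2.4, 3.6, 4.2, 3.8); X = 14.
u_3 = α_3·X − ½·(x_3)² = 4.2·14 − ½·4.2² = 49.98.

49.98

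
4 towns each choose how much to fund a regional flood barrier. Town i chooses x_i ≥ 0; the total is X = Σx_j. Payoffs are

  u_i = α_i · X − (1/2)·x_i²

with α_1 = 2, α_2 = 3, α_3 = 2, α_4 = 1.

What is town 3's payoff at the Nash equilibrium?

14

Town i's FOC: ∂u_i/∂x_i = α_i − x_i = 0, so x_i* = α_i.
NE contributions = (2, 3, 2, 1); X = 8.
u_3 = α_3·X − ½·(x_3)² = 2·8 − ½·2² = 14.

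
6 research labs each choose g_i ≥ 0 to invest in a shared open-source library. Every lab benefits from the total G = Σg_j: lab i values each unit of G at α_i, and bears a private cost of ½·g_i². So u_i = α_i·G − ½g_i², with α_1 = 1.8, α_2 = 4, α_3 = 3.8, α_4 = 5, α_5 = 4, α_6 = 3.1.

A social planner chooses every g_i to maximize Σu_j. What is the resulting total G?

Planner FOC: ∂(Σu_j)/∂g_i = (Σα_j) − g_i = 0, so g_i^SO = Σα_j = 21.7 for every i; G^SO = 130.2.

130.2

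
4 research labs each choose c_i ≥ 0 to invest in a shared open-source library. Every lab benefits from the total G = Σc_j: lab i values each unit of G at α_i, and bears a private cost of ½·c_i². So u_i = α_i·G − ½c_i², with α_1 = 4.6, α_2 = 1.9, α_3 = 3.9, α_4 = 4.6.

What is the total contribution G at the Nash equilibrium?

15

Lab i's FOC: ∂u_i/∂c_i = α_i − c_i = 0, so c_i* = α_i.
NE contributions = (4.6, 1.9, 3.9, 4.6); G = 15.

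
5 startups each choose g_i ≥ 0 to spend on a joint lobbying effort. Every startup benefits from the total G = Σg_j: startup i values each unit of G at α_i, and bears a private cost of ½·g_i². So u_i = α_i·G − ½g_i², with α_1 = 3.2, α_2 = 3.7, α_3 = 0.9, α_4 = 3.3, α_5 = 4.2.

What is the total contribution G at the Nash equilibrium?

Startup i's FOC: ∂u_i/∂g_i = α_i − g_i = 0, so g_i* = α_i.
NE contributions = (3.2, 3.7, 0.9, 3.3, 4.2); G = 15.3.

15.3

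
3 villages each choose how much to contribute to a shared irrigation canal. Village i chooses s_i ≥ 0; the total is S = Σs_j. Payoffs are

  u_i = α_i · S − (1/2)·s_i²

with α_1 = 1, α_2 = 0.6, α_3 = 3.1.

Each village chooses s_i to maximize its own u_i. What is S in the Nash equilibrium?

4.7

Village i's FOC: ∂u_i/∂s_i = α_i − s_i = 0, so s_i* = α_i.
NE contributions = (1, 0.6, 3.1); S = 4.7.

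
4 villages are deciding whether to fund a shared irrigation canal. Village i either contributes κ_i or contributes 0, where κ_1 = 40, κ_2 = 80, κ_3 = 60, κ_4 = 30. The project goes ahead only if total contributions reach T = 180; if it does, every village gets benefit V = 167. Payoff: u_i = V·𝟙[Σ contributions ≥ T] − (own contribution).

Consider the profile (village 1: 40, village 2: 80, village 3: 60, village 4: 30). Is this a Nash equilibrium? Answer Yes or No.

No

Total = 210 ≥ 180: provided.
Village 1 (pledges 40, payoff 127): dropping to 0 → total 170, payoff 0. No gain.
Village 2 (pledges 80, payoff 87): dropping to 0 → total 130, payoff 0. No gain.
Village 3 (pledges 60, payoff 107): dropping to 0 → total 150, payoff 0. No gain.
Village 4 (pledges 30, payoff 137): dropping to 0 → total 180, payoff 167. Profitable deviation.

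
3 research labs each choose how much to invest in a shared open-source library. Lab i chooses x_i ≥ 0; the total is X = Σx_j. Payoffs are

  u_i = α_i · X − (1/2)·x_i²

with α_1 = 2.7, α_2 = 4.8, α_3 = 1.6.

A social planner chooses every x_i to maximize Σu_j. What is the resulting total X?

Planner FOC: ∂(Σu_j)/∂x_i = (Σα_j) − x_i = 0, so x_i^SO = Σα_j = 9.1 for every i; X^SO = 27.3.

27.3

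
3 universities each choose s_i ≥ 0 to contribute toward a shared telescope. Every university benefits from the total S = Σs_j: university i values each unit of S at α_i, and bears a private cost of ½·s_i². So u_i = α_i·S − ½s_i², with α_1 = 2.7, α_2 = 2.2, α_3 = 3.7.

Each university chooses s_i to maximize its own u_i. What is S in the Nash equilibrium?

8.6

University i's FOC: ∂u_i/∂s_i = α_i − s_i = 0, so s_i* = α_i.
NE contributions = (2.7, 2.2, 3.7); S = 8.6.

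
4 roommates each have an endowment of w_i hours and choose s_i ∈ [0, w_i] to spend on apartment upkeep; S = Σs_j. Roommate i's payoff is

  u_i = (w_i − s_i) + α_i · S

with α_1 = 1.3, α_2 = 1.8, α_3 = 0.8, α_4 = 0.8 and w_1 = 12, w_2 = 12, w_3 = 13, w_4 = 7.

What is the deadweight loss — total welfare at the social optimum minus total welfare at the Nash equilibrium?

∂u_i/∂s_i = α_i − 1, so roommate i contributes w_i if α_i > 1, else 0.
α_i > 1 for i ∈ {1, 2}; NE contributions (12, 12, 0, 0), S = 24.
W^NE = Σw_i − S^NE + (Σα_i)·S^NE = 44 + 3.7·24 = 132.8.
Planner: ∂(Σu_j)/∂s_i = Σα_j − 1 = 3.7 > 0, so everyone contributes w_i; S^SO = 44, W^SO = 44 + 3.7·44 = 206.8.
Deadweight loss = 74.

74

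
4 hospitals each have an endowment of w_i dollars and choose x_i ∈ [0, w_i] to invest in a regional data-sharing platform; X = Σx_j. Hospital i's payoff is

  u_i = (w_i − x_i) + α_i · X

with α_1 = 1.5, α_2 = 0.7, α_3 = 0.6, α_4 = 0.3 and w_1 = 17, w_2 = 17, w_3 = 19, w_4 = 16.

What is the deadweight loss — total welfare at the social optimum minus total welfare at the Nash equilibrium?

∂u_i/∂x_i = α_i − 1, so hospital i contributes w_i if α_i > 1, else 0.
α_i > 1 for i ∈ {1}; NE contributions (17, 0, 0, 0), X = 17.
W^NE = Σw_i − X^NE + (Σα_i)·X^NE = 69 + 2.1·17 = 104.7.
Planner: ∂(Σu_j)/∂x_i = Σα_j − 1 = 2.1 > 0, so everyone contributes w_i; X^SO = 69, W^SO = 69 + 2.1·69 = 213.9.
Deadweight loss = 109.2.

109.2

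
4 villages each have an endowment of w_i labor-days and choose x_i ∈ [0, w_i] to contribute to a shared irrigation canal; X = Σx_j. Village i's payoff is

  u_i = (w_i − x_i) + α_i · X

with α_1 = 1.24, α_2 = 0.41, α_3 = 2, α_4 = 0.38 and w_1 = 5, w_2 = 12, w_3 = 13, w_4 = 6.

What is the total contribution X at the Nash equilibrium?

∂u_i/∂x_i = α_i − 1, so village i contributes w_i if α_i > 1, else 0.
α_i > 1 for i ∈ {1, 3}; NE contributions (5, 0, 13, 0), X = 18.

18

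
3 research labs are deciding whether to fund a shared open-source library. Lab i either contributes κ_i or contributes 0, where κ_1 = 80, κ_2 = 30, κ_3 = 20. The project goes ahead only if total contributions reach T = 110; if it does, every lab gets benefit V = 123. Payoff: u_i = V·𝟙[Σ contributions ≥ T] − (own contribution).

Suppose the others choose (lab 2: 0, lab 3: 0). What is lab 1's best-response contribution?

0

Others' total = 0. Even contributing 80 gives 80 < 110: no benefit either way.
Best response: 0.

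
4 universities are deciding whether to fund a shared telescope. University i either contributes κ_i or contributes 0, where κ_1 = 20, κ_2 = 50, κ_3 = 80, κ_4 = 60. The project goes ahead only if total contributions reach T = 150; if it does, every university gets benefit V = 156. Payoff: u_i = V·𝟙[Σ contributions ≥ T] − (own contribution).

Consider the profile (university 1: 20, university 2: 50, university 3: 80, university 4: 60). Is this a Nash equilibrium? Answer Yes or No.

No

Total = 210 ≥ 150: provided.
University 1 (pledges 20, payoff 136): dropping to 0 → total 190, payoff 156. Profitable deviation.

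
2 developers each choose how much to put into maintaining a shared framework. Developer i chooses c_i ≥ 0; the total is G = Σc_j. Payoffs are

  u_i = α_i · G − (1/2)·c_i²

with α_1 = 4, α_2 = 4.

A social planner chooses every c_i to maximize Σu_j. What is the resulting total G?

Planner FOC: ∂(Σu_j)/∂c_i = (Σα_j) − c_i = 0, so c_i^SO = Σα_j = 8 for every i; G^SO = 16.

16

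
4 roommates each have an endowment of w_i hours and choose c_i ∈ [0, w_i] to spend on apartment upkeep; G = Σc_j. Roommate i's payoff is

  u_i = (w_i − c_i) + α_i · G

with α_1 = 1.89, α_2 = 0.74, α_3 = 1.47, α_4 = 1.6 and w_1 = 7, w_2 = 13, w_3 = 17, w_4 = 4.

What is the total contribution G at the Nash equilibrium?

∂u_i/∂c_i = α_i − 1, so roommate i contributes w_i if α_i > 1, else 0.
α_i > 1 for i ∈ {1, 3, 4}; NE contributions (7, 0, 17, 4), G = 28.

28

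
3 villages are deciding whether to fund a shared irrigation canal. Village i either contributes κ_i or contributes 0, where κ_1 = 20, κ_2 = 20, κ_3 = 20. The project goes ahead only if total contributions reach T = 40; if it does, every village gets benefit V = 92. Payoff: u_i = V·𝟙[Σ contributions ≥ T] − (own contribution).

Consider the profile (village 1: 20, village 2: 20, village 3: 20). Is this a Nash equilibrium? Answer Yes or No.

Total = 60 ≥ 40: provided.
Village 1 (pledges 20, payoff 72): dropping to 0 → total 40, payoff 92. Profitable deviation.

No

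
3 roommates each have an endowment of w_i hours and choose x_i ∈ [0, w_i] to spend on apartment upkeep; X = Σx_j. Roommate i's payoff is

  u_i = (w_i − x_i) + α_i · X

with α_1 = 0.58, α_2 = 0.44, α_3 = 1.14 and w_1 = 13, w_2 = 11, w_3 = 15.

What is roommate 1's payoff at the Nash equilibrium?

∂u_i/∂x_i = α_i − 1, so roommate i contributes w_i if α_i > 1, else 0.
α_i > 1 for i ∈ {3}; NE contributions (0, 0, 15), X = 15.
u_1 = (13 − 0) + 0.58·15 = 21.7.

21.7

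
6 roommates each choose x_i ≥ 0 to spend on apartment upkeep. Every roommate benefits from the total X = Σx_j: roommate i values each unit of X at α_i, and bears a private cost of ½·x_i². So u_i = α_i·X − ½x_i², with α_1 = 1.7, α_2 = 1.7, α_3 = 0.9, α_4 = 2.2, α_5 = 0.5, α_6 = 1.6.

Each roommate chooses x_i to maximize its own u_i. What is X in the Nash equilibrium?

8.6

Roommate i's FOC: ∂u_i/∂x_i = α_i − x_i = 0, so x_i* = α_i.
NE contributions = (1.7, 1.7, 0.9, 2.2, 0.5, 1.6); X = 8.6.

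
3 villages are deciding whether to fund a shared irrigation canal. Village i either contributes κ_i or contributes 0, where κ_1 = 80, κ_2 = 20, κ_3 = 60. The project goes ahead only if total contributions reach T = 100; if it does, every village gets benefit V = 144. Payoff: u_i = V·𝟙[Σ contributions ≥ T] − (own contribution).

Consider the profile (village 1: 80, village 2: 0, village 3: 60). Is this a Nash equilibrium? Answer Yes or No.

Total = 140 ≥ 100: provided.
Village 1 (pledges 80, payoff 64): dropping to 0 → total 60, payoff 0. No gain.
Village 2 (pledges 0, payoff 144): pledging 20 → total 160, payoff 124. No gain.
Village 3 (pledges 60, payoff 84): dropping to 0 → total 80, payoff 0. No gain.

Yes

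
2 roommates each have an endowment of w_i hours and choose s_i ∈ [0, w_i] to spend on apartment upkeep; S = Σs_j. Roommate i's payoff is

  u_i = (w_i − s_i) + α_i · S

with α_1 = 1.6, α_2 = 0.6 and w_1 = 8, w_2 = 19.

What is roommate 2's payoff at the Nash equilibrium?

23.8

∂u_i/∂s_i = α_i − 1, so roommate i contributes w_i if α_i > 1, else 0.
α_i > 1 for i ∈ {1}; NE contributions (8, 0), S = 8.
u_2 = (19 − 0) + 0.6·8 = 23.8.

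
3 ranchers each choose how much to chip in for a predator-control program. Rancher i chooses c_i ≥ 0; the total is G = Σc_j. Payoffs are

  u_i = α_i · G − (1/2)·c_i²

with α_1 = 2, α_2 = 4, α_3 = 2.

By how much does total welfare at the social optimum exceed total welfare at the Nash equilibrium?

Rancher i's FOC: ∂u_i/∂c_i = α_i − c_i = 0, so c_i* = α_i.
NE contributions = (2, 4, 2); G = 8.
W^NE = (Σα)·G − ½Σα_i² = 8² − ½·24 = 52.
Planner sets c_i = Σα_j = 8 for every i, so G^SO = 3·8 = 24.
W^SO = (Σα)·G^SO − ½·3·(Σα)² = (3/2)·8² = 96.
Deadweight loss = W^SO − W^NE = 44.

44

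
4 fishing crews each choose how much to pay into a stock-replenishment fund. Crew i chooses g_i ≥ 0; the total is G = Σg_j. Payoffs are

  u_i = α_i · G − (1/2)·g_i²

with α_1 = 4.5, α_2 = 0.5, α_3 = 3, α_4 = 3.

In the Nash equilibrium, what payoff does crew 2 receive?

Crew i's FOC: ∂u_i/∂g_i = α_i − g_i = 0, so g_i* = α_i.
NE contributions = (4.5, 0.5, 3, 3); G = 11.
u_2 = α_2·G − ½·(g_2)² = 0.5·11 − ½·0.5² = 5.375.

5.375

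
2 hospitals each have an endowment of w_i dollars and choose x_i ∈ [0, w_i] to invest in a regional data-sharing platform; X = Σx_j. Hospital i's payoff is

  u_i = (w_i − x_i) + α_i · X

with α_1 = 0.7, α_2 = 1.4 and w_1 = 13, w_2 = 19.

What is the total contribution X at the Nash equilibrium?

∂u_i/∂x_i = α_i − 1, so hospital i contributes w_i if α_i > 1, else 0.
α_i > 1 for i ∈ {2}; NE contributions (0, 19), X = 19.

19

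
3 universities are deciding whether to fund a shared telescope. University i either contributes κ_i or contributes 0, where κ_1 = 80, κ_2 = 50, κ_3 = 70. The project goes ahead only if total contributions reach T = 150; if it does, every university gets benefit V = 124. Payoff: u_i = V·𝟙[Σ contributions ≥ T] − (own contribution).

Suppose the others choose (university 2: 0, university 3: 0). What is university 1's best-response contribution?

0

Others' total = 0. Even contributing 80 gives 80 < 150: no benefit either way.
Best response: 0.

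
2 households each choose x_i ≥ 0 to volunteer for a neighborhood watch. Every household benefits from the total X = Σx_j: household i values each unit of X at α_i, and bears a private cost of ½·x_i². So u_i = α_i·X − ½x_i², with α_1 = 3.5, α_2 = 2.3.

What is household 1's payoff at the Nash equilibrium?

14.175

Household i's FOC: ∂u_i/∂x_i = α_i − x_i = 0, so x_i* = α_i.
NE contributions = (3.5, 2.3); X = 5.8.
u_1 = α_1·X − ½·(x_1)² = 3.5·5.8 − ½·3.5² = 14.175.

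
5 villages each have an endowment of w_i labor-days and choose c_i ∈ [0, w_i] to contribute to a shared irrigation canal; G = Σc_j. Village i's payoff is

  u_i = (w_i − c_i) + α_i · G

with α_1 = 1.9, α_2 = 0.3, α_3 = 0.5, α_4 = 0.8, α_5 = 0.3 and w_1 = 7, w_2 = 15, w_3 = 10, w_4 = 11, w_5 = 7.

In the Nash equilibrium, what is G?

∂u_i/∂c_i = α_i − 1, so village i contributes w_i if α_i > 1, else 0.
α_i > 1 for i ∈ {1}; NE contributions (7, 0, 0, 0, 0), G = 7.

7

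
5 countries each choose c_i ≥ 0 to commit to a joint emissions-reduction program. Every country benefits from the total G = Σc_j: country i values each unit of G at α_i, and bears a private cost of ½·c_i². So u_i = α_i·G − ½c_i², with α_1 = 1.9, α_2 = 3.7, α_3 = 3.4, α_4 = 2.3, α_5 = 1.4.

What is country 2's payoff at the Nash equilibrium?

40.145

Country i's FOC: ∂u_i/∂c_i = α_i − c_i = 0, so c_i* = α_i.
NE contributions = (1.9, 3.7, 3.4, 2.3, 1.4); G = 12.7.
u_2 = α_2·G − ½·(c_2)² = 3.7·12.7 − ½·3.7² = 40.145.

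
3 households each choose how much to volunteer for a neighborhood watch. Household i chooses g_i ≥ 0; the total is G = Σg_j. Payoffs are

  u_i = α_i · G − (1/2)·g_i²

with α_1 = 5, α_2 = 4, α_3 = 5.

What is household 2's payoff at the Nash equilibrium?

48

Household i's FOC: ∂u_i/∂g_i = α_i − g_i = 0, so g_i* = α_i.
NE contributions = (5, 4, 5); G = 14.
u_2 = α_2·G − ½·(g_2)² = 4·14 − ½·4² = 48.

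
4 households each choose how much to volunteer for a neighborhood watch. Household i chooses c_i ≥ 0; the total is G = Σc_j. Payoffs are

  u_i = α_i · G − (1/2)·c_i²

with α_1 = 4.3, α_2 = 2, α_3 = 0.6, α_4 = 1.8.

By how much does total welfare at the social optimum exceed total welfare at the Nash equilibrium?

Household i's FOC: ∂u_i/∂c_i = α_i − c_i = 0, so c_i* = α_i.
NE contributions = (4.3, 2, 0.6, 1.8); G = 8.7.
W^NE = (Σα)·G − ½Σα_i² = 8.7² − ½·26.09 = 62.645.
Planner sets c_i = Σα_j = 8.7 for every i, so G^SO = 4·8.7 = 34.8.
W^SO = (Σα)·G^SO − ½·4·(Σα)² = (4/2)·8.7² = 151.38.
Deadweight loss = W^SO − W^NE = 88.735.

88.735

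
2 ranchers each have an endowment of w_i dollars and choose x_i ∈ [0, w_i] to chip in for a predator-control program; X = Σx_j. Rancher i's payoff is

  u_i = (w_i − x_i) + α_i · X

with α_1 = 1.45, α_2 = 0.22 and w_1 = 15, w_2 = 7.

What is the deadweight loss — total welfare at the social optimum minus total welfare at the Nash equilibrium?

4.69

∂u_i/∂x_i = α_i − 1, so rancher i contributes w_i if α_i > 1, else 0.
α_i > 1 for i ∈ {1}; NE contributions (15, 0), X = 15.
W^NE = Σw_i − X^NE + (Σα_i)·X^NE = 22 + 0.67·15 = 32.05.
Planner: ∂(Σu_j)/∂x_i = Σα_j − 1 = 0.67 > 0, so everyone contributes w_i; X^SO = 22, W^SO = 22 + 0.67·22 = 36.74.
Deadweight loss = 4.69.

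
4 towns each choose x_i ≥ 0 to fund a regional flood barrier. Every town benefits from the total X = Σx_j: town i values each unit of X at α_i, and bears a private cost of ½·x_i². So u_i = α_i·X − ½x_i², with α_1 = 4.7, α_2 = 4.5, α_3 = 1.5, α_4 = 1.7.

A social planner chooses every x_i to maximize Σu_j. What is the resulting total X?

49.6

Planner FOC: ∂(Σu_j)/∂x_i = (Σα_j) − x_i = 0, so x_i^SO = Σα_j = 12.4 for every i; X^SO = 49.6.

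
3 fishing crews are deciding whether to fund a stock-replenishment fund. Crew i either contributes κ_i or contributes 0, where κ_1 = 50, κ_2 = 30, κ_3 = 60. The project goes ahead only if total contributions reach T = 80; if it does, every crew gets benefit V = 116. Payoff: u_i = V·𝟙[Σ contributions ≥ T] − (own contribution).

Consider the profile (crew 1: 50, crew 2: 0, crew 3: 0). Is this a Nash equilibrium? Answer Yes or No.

No

Total = 50 < 80: not provided.
Crew 1 (pledges 50, payoff -50): dropping to 0 → total 0, payoff 0. Profitable deviation.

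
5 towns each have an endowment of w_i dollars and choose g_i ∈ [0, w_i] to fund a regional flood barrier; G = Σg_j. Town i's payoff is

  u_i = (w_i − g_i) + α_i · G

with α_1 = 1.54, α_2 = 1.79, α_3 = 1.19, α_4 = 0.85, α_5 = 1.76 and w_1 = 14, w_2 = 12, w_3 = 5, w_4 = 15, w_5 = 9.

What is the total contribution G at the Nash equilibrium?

40

∂u_i/∂g_i = α_i − 1, so town i contributes w_i if α_i > 1, else 0.
α_i > 1 for i ∈ {1, 2, 3, 5}; NE contributions (14, 12, 5, 0, 9), G = 40.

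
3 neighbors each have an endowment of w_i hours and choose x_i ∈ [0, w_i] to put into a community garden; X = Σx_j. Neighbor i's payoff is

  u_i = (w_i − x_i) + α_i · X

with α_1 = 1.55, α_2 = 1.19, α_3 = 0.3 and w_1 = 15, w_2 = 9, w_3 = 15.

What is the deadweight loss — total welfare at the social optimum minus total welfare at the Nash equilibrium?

30.6

∂u_i/∂x_i = α_i − 1, so neighbor i contributes w_i if α_i > 1, else 0.
α_i > 1 for i ∈ {1, 2}; NE contributions (15, 9, 0), X = 24.
W^NE = Σw_i − X^NE + (Σα_i)·X^NE = 39 + 2.04·24 = 87.96.
Planner: ∂(Σu_j)/∂x_i = Σα_j − 1 = 2.04 > 0, so everyone contributes w_i; X^SO = 39, W^SO = 39 + 2.04·39 = 118.56.
Deadweight loss = 30.6.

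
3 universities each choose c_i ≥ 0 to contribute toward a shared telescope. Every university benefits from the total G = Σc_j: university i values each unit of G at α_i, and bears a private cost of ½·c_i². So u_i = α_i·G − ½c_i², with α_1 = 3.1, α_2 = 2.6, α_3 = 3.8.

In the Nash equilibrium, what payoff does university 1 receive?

University i's FOC: ∂u_i/∂c_i = α_i − c_i = 0, so c_i* = α_i.
NE contributions = (3.1, 2.6, 3.8); G = 9.5.
u_1 = α_1·G − ½·(c_1)² = 3.1·9.5 − ½·3.1² = 24.645.

24.645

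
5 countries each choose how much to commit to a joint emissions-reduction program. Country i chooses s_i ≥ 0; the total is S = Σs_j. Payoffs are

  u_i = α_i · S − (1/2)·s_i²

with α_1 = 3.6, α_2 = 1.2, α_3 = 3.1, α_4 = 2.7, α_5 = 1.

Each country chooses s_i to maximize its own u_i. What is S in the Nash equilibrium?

Country i's FOC: ∂u_i/∂s_i = α_i − s_i = 0, so s_i* = α_i.
NE contributions = (3.6, 1.2, 3.1, 2.7, 1); S = 11.6.

11.6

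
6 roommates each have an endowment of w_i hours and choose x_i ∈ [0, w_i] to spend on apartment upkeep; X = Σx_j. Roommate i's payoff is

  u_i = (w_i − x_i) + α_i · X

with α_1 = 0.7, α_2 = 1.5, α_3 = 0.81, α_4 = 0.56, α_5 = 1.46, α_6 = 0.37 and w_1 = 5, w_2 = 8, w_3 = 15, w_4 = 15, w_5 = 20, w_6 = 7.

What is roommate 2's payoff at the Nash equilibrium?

42

∂u_i/∂x_i = α_i − 1, so roommate i contributes w_i if α_i > 1, else 0.
α_i > 1 for i ∈ {2, 5}; NE contributions (0, 8, 0, 0, 20, 0), X = 28.
u_2 = (8 − 8) + 1.5·28 = 42.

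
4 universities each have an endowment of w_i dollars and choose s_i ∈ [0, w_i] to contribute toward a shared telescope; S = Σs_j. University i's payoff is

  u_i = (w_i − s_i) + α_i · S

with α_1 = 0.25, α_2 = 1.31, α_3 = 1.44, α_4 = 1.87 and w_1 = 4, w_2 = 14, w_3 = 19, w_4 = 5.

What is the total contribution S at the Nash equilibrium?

∂u_i/∂s_i = α_i − 1, so university i contributes w_i if α_i > 1, else 0.
α_i > 1 for i ∈ {2, 3, 4}; NE contributions (0, 14, 19, 5), S = 38.

38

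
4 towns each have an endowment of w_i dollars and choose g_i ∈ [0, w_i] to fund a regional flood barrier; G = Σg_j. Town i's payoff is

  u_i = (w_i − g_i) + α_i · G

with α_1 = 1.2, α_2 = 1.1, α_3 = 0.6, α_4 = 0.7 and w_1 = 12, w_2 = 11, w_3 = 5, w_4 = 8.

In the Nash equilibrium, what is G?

23

∂u_i/∂g_i = α_i − 1, so town i contributes w_i if α_i > 1, else 0.
α_i > 1 for i ∈ {1, 2}; NE contributions (12, 11, 0, 0), G = 23.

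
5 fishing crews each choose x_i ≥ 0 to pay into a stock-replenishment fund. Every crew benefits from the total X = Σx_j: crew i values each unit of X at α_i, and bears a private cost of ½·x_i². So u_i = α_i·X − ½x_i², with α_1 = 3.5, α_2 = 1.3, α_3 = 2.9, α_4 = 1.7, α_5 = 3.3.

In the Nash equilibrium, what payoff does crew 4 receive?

Crew i's FOC: ∂u_i/∂x_i = α_i − x_i = 0, so x_i* = α_i.
NE contributions = (3.5, 1.3, 2.9, 1.7, 3.3); X = 12.7.
u_4 = α_4·X − ½·(x_4)² = 1.7·12.7 − ½·1.7² = 20.145.

20.145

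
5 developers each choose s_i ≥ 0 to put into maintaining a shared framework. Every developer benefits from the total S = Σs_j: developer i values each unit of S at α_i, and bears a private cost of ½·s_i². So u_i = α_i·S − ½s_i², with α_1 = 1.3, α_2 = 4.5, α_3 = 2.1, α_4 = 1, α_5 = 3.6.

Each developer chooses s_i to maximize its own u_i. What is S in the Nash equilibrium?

12.5

Developer i's FOC: ∂u_i/∂s_i = α_i − s_i = 0, so s_i* = α_i.
NE contributions = (1.3, 4.5, 2.1, 1, 3.6); S = 12.5.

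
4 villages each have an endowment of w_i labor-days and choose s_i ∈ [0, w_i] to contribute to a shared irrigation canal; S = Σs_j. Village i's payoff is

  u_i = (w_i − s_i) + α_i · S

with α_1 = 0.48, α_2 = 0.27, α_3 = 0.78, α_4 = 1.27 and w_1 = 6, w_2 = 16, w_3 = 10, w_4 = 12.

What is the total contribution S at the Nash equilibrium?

12

∂u_i/∂s_i = α_i − 1, so village i contributes w_i if α_i > 1, else 0.
α_i > 1 for i ∈ {4}; NE contributions (0, 0, 0, 12), S = 12.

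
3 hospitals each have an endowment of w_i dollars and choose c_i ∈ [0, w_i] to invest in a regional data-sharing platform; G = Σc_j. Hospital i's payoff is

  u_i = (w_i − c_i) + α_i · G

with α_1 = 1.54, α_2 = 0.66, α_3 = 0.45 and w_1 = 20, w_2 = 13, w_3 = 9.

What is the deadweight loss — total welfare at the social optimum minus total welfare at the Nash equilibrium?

36.3

∂u_i/∂c_i = α_i − 1, so hospital i contributes w_i if α_i > 1, else 0.
α_i > 1 for i ∈ {1}; NE contributions (20, 0, 0), G = 20.
W^NE = Σw_i − G^NE + (Σα_i)·G^NE = 42 + 1.65·20 = 75.
Planner: ∂(Σu_j)/∂c_i = Σα_j − 1 = 1.65 > 0, so everyone contributes w_i; G^SO = 42, W^SO = 42 + 1.65·42 = 111.3.
Deadweight loss = 36.3.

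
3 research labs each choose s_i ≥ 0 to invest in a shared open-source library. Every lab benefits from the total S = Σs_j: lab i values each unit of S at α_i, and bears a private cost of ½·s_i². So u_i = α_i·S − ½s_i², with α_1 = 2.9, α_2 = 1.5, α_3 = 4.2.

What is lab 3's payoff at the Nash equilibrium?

27.3

Lab i's FOC: ∂u_i/∂s_i = α_i − s_i = 0, so s_i* = α_i.
NE contributions = (2.9, 1.5, 4.2); S = 8.6.
u_3 = α_3·S − ½·(s_3)² = 4.2·8.6 − ½·4.2² = 27.3.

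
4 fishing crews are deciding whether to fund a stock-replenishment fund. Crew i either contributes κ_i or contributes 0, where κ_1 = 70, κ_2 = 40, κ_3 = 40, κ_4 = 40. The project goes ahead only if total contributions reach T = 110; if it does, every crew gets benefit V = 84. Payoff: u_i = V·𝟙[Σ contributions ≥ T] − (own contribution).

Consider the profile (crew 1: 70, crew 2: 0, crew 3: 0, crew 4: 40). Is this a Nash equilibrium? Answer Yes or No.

Yes

Total = 110 ≥ 110: provided.
Crew 1 (pledges 70, payoff 14): dropping to 0 → total 40, payoff 0. No gain.
Crew 2 (pledges 0, payoff 84): pledging 40 → total 150, payoff 44. No gain.
Crew 3 (pledges 0, payoff 84): pledging 40 → total 150, payoff 44. No gain.
Crew 4 (pledges 40, payoff 44): dropping to 0 → total 70, payoff 0. No gain.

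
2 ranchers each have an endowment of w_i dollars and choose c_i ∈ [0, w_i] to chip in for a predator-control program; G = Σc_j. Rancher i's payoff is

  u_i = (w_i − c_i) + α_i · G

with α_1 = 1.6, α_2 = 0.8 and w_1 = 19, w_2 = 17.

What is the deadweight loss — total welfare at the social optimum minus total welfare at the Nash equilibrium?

∂u_i/∂c_i = α_i − 1, so rancher i contributes w_i if α_i > 1, else 0.
α_i > 1 for i ∈ {1}; NE contributions (19, 0), G = 19.
W^NE = Σw_i − G^NE + (Σα_i)·G^NE = 36 + 1.4·19 = 62.6.
Planner: ∂(Σu_j)/∂c_i = Σα_j − 1 = 1.4 > 0, so everyone contributes w_i; G^SO = 36, W^SO = 36 + 1.4·36 = 86.4.
Deadweight loss = 23.8.

23.8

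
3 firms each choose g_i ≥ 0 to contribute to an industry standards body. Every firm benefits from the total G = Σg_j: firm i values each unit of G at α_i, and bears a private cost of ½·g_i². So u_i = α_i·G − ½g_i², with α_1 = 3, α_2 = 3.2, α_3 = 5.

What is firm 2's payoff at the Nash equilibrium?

Firm i's FOC: ∂u_i/∂g_i = α_i − g_i = 0, so g_i* = α_i.
NE contributions = (3, 3.2, 5); G = 11.2.
u_2 = α_2·G − ½·(g_2)² = 3.2·11.2 − ½·3.2² = 30.72.

30.72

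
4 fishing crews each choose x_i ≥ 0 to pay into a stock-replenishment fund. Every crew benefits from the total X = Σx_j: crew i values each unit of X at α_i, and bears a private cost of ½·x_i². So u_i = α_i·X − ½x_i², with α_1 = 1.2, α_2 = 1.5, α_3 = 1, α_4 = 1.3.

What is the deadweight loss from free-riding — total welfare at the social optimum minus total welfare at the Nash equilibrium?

28.19

Crew i's FOC: ∂u_i/∂x_i = α_i − x_i = 0, so x_i* = α_i.
NE contributions = (1.2, 1.5, 1, 1.3); X = 5.
W^NE = (Σα)·X − ½Σα_i² = 5² − ½·6.38 = 21.81.
Planner sets x_i = Σα_j = 5 for every i, so X^SO = 4·5 = 20.
W^SO = (Σα)·X^SO − ½·4·(Σα)² = (4/2)·5² = 50.
Deadweight loss = W^SO − W^NE = 28.19.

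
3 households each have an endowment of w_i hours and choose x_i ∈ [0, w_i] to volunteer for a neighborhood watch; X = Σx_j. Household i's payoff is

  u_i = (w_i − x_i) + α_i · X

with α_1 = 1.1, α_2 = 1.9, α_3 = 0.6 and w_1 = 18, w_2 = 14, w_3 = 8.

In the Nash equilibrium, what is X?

∂u_i/∂x_i = α_i − 1, so household i contributes w_i if α_i > 1, else 0.
α_i > 1 for i ∈ {1, 2}; NE contributions (18, 14, 0), X = 32.

32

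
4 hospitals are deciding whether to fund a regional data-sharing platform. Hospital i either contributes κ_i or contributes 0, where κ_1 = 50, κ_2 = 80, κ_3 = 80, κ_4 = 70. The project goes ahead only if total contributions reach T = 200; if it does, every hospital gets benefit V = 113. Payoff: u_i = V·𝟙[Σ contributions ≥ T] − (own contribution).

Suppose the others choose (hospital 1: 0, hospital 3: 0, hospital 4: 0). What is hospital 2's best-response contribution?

0

Others' total = 0. Even contributing 80 gives 80 < 200: no benefit either way.
Best response: 0.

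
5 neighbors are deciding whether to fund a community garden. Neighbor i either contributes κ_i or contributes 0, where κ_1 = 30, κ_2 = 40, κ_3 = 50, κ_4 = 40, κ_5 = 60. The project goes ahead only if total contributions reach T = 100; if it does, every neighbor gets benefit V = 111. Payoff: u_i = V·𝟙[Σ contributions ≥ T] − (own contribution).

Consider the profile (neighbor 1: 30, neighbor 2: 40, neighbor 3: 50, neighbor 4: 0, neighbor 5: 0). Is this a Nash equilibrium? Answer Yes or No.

Yes

Total = 120 ≥ 100: provided.
Neighbor 1 (pledges 30, payoff 81): dropping to 0 → total 90, payoff 0. No gain.
Neighbor 2 (pledges 40, payoff 71): dropping to 0 → total 80, payoff 0. No gain.
Neighbor 3 (pledges 50, payoff 61): dropping to 0 → total 70, payoff 0. No gain.
Neighbor 4 (pledges 0, payoff 111): pledging 40 → total 160, payoff 71. No gain.
Neighbor 5 (pledges 0, payoff 111): pledging 60 → total 180, payoff 51. No gain.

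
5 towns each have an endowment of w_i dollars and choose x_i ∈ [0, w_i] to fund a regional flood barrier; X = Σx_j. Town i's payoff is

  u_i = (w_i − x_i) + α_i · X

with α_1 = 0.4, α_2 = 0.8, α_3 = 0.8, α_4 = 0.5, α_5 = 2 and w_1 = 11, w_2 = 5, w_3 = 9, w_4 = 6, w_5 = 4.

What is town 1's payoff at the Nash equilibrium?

∂u_i/∂x_i = α_i − 1, so town i contributes w_i if α_i > 1, else 0.
α_i > 1 for i ∈ {5}; NE contributions (0, 0, 0, 0, 4), X = 4.
u_1 = (11 − 0) + 0.4·4 = 12.6.

12.6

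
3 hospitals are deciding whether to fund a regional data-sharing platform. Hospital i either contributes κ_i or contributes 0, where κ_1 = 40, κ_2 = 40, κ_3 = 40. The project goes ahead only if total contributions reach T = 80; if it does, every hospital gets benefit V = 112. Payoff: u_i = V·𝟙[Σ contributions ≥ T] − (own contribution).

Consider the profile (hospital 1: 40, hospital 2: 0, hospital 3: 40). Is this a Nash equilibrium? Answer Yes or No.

Yes

Total = 80 ≥ 80: provided.
Hospital 1 (pledges 40, payoff 72): dropping to 0 → total 40, payoff 0. No gain.
Hospital 2 (pledges 0, payoff 112): pledging 40 → total 120, payoff 72. No gain.
Hospital 3 (pledges 40, payoff 72): dropping to 0 → total 40, payoff 0. No gain.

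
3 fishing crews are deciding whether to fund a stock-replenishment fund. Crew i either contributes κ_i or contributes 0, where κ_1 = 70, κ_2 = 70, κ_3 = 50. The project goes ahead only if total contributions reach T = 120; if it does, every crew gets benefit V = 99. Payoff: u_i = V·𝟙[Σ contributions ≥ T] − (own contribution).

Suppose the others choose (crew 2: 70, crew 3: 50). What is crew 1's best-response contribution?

Others' total = 120 ≥ 120; contributing adds cost 70 for no extra benefit.
Best response: 0.

0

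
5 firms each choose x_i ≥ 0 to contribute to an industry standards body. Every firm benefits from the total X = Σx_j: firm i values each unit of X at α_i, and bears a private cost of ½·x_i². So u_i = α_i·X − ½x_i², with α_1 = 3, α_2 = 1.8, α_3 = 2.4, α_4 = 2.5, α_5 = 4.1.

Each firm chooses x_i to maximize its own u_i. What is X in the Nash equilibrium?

Firm i's FOC: ∂u_i/∂x_i = α_i − x_i = 0, so x_i* = α_i.
NE contributions = (3, 1.8, 2.4, 2.5, 4.1); X = 13.8.

13.8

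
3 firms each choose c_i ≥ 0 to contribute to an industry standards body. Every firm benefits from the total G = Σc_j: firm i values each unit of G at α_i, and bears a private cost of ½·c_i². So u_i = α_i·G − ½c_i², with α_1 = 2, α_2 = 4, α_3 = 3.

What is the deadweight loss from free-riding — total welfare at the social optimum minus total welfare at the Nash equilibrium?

Firm i's FOC: ∂u_i/∂c_i = α_i − c_i = 0, so c_i* = α_i.
NE contributions = (2, 4, 3); G = 9.
W^NE = (Σα)·G − ½Σα_i² = 9² − ½·29 = 66.5.
Planner sets c_i = Σα_j = 9 for every i, so G^SO = 3·9 = 27.
W^SO = (Σα)·G^SO − ½·3·(Σα)² = (3/2)·9² = 121.5.
Deadweight loss = W^SO − W^NE = 55.

55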